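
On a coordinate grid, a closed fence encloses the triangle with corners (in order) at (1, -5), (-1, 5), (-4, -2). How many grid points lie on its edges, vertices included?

Along each edge there are gcd(|Δx|,|Δy|)+1 lattice points, so counting each shared vertex once the boundary has gcd(2,10) + gcd(3,7) + gcd(5,3) = 2+1+1 = 4.

4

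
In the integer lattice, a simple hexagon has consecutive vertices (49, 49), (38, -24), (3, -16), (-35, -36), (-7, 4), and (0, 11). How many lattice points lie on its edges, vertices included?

16

Summing gcd(|Δx|,|Δy|) over the edges gives the boundary count: gcd(11,73) + gcd(35,8) + gcd(38,20) + gcd(28,40) + gcd(7,7) + gcd(49,38) = 1+1+2+4+7+1 = 16.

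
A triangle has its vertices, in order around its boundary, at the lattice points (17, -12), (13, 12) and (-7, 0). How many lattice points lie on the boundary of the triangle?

20

Summing gcd(|Δx|,|Δy|) over the edges gives the boundary count: gcd(4,24) + gcd(20,12) + gcd(24,12) = 4+4+12 = 20.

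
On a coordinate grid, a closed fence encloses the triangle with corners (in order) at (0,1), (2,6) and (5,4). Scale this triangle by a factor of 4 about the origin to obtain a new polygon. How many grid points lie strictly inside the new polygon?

147

The shoelace formula gives twice the area as |[0·6 − 2·1] + [2·4 − 5·6] + [5·1 − 0·4]| = 19, so the area is 19/2.
Summing gcd(|Δx|,|Δy|) over the edges gives the boundary count: gcd(2,5) + gcd(3,2) + gcd(5,3) = 1+1+1 = 3.
Scaling by 4 multiplies the area by 4² = 16 (so the new area is 152) and multiplies the boundary lattice-point count by 4, giving 12.
By Pick's theorem, the interior count of the dilated polygon is 152 − 12/2 + 1 = 147.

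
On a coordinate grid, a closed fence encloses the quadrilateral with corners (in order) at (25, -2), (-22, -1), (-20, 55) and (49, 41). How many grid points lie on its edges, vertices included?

5

Summing gcd(|Δx|,|Δy|) over the edges gives the boundary count: gcd(47,1) + gcd(2,56) + gcd(69,14) + gcd(24,43) = 1+2+1+1 = 5.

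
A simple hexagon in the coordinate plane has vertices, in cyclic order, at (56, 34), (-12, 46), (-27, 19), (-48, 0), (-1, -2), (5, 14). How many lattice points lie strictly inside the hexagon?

2189

By the shoelace formula, twice the signed area is |(56·46 − (-12)·34) + ((-12)·19 − (-27)·46) + ((-27)·0 − (-48)·19) + ((-48)·(-2) − (-1)·0) + ((-1)·14 − 5·(-2)) + (5·34 − 56·14)| = 4388, so the area is 2194.
The number of boundary lattice points is Σ gcd(|Δx|,|Δy|) = gcd(68,12) + gcd(15,27) + gcd(21,19) + gcd(47,2) + gcd(6,16) + gcd(51,20) = 4+3+1+1+2+1 = 12.
By Pick's theorem A = I + B/2 − 1, so I = 2194 − 12/2 + 1 = 2189.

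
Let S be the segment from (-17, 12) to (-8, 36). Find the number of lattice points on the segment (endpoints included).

The number of lattice points on a segment between lattice points is gcd(|Δx|,|Δy|) + 1 = gcd(9,24) + 1 = 3 + 1 = 4.

4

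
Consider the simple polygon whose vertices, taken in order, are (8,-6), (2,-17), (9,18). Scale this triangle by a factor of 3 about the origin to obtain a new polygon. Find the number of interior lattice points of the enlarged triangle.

586

By the shoelace formula, twice the signed area is |[8·(-17) − 2·(-6)] + [2·18 − 9·(-17)] + [9·(-6) − 8·18]| = 133, so the area is 66.5.
Summing gcd(|Δx|,|Δy|) over the edges gives the boundary count: gcd(6,11) + gcd(7,35) + gcd(1,24) = 1+7+1 = 9.
Scaling by 3 multiplies the area by 3² = 9 (so the new area is 1197/2) and multiplies the boundary lattice-point count by 3, giving 27.
By Pick's theorem, the interior count of the dilated polygon is 1197/2 − 27/2 + 1 = 586.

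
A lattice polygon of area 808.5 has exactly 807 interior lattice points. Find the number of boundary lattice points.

Pick's theorem gives A = I + B/2 − 1, so B = 2(A − I + 1) = 2(808.5 − 807 + 1) = 5.

5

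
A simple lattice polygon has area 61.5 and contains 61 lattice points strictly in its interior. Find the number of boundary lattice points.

3

Pick's theorem gives A = I + B/2 − 1, so B = 2(A − I + 1) = 2(61.5 − 61 + 1) = 3.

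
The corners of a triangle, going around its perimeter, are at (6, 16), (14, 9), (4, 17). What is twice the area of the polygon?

Using the shoelace formula, 2A = |[6·9 − 14·16] + [14·17 − 4·9] + [4·16 − 6·17]| = 6, so the area is 3.

6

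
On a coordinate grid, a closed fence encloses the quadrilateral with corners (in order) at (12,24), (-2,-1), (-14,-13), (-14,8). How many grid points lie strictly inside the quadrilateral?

The shoelace formula gives twice the area as |(12·(-1) − (-2)·24) + ((-2)·(-13) − (-14)·(-1)) + ((-14)·8 − (-14)·(-13)) + ((-14)·24 − 12·8)| = 678, so the area is 339.
Summing gcd(|Δx|,|Δy|) over the edges gives the boundary count: gcd(14,25) + gcd(12,12) + gcd(0,21) + gcd(26,16) = 1+12+21+2 = 36.
By Pick's theorem A = I + B/2 − 1, so I = 339 − 36/2 + 1 = 322.

322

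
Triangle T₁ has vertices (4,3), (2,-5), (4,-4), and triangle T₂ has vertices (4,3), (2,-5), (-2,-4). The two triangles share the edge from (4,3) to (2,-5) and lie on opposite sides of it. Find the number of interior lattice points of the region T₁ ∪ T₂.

The union is the simple quadrilateral with vertices (4,3), (4,-4), (2,-5), (-2,-4) in order.
Using the shoelace formula, 2A = |[4·(-4) − 4·3] + [4·(-5) − 2·(-4)] + [2·(-4) − (-2)·(-5)] + [(-2)·3 − 4·(-4)]| = 48, so the area is 24.
The number of boundary lattice points is Σ gcd(|Δx|,|Δy|) = gcd(0,7) + gcd(2,1) + gcd(4,1) + gcd(6,7) = 7+1+1+1 = 10.
By Pick's theorem I = A − B/2 + 1 = 24 − 10/2 + 1 = 20.

20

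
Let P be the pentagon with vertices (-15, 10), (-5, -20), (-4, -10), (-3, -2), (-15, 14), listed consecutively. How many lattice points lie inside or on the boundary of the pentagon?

154

Using the shoelace formula, 2A = |((-15)·(-20) − (-5)·10) + ((-5)·(-10) − (-4)·(-20)) + ((-4)·(-2) − (-3)·(-10)) + ((-3)·14 − (-15)·(-2)) + ((-15)·10 − (-15)·14)| = 286, so the area is 143.
Along each edge there are gcd(|Δx|,|Δy|)+1 lattice points, so counting each shared vertex once the boundary has gcd(10,30) + gcd(1,10) + gcd(1,8) + gcd(12,16) + gcd(0,4) = 10+1+1+4+4 = 20.
Pick's theorem gives I = A − B/2 + 1 = 143 − 20/2 + 1 = 134, so the closed region contains I + B = 134 + 20 = 154 lattice points.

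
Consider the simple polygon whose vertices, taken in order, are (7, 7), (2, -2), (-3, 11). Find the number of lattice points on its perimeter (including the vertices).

4

The number of boundary lattice points is Σ gcd(|Δx|,|Δy|) = gcd(5,9) + gcd(5,13) + gcd(10,4) = 1+1+2 = 4.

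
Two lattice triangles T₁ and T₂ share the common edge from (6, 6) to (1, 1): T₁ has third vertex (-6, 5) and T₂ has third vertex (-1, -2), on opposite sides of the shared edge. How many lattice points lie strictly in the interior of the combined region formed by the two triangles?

29

The union is the simple quadrilateral with vertices (6, 6), (-6, 5), (1, 1), (-1, -2) in order.
By the shoelace formula, twice the signed area is |(6·5 − (-6)·6) + ((-6)·1 − 1·5) + (1·(-2) − (-1)·1) + ((-1)·6 − 6·(-2))| = 60, so the area is 30.
Along each edge there are gcd(|Δx|,|Δy|)+1 lattice points, so counting each shared vertex once the boundary has gcd(12,1) + gcd(7,4) + gcd(2,3) + gcd(7,8) = 1+1+1+1 = 4.
By Pick's theorem I = A − B/2 + 1 = 30 − 4/2 + 1 = 29.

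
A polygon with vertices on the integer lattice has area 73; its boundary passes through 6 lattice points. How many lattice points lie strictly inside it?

71

From Pick's theorem, I = A − B/2 + 1 = 73 − 6/2 + 1 = 71.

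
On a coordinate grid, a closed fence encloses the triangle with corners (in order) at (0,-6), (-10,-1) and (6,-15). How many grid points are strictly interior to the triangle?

26

Using the shoelace formula, 2A = |(0·(-1) − (-10)·(-6)) + ((-10)·(-15) − 6·(-1)) + (6·(-6) − 0·(-15))| = 60, so the area is 30.
Along each edge there are gcd(|Δx|,|Δy|)+1 lattice points, so counting each shared vertex once the boundary has gcd(10,5) + gcd(16,14) + gcd(6,9) = 5+2+3 = 10.
Pick's theorem gives I = A − B/2 + 1 = 30 − 10/2 + 1 = 26.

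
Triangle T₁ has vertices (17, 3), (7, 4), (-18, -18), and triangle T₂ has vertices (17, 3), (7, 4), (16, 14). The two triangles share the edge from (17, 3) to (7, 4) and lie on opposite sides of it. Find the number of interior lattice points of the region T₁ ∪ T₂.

173

The union is the simple quadrilateral with vertices (17, 3), (-18, -18), (7, 4), (16, 14) in order.
Using the shoelace formula, 2A = |(17·(-18) − (-18)·3) + ((-18)·4 − 7·(-18)) + (7·14 − 16·4) + (16·3 − 17·14)| = 354, so the area is 177.
Summing gcd(|Δx|,|Δy|) over the edges gives the boundary count: gcd(35,21) + gcd(25,22) + gcd(9,10) + gcd(1,11) = 7+1+1+1 = 10.
By Pick's theorem I = A − B/2 + 1 = 177 − 10/2 + 1 = 173.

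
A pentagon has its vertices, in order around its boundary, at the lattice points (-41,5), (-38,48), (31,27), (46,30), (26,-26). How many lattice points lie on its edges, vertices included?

Along each edge there are gcd(|Δx|,|Δy|)+1 lattice points, so counting each shared vertex once the boundary has gcd(3,43) + gcd(69,21) + gcd(15,3) + gcd(20,56) + gcd(67,31) = 1+3+3+4+1 = 12.

12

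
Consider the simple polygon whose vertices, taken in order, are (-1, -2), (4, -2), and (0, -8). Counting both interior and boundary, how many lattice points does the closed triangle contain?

The shoelace formula gives twice the area as |[(-1)·(-2) − 4·(-2)] + [4·(-8) − 0·(-2)] + [0·(-2) − (-1)·(-8)]| = 30, so the area is 15.
The number of boundary lattice points is Σ gcd(|Δx|,|Δy|) = gcd(5,0) + gcd(4,6) + gcd(1,6) = 5+2+1 = 8.
Pick's theorem gives I = A − B/2 + 1 = 15 − 8/2 + 1 = 12, so the closed region contains I + B = 12 + 8 = 20 lattice points.

20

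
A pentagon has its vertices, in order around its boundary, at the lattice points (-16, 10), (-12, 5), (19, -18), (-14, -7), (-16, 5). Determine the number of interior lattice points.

By the shoelace formula, twice the signed area is |((-16)·5 − (-12)·10) + ((-12)·(-18) − 19·5) + (19·(-7) − (-14)·(-18)) + ((-14)·5 − (-16)·(-7)) + ((-16)·10 − (-16)·5)| = 486, so the area is 243.
Summing gcd(|Δx|,|Δy|) over the edges gives the boundary count: gcd(4,5) + gcd(31,23) + gcd(33,11) + gcd(2,12) + gcd(0,5) = 1+1+11+2+5 = 20.
Pick's theorem gives I = A − B/2 + 1 = 243 − 20/2 + 1 = 234.

234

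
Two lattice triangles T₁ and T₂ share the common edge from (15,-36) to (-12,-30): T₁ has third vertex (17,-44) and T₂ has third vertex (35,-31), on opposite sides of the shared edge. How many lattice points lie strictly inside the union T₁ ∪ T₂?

226

The union is the simple quadrilateral with vertices (15,-36), (17,-44), (-12,-30), (35,-31) in order.
By the shoelace formula, twice the signed area is |[15·(-44) − 17·(-36)] + [17·(-30) − (-12)·(-44)] + [(-12)·(-31) − 35·(-30)] + [35·(-36) − 15·(-31)]| = 459, so the area is 459/2.
The number of boundary lattice points is Σ gcd(|Δx|,|Δy|) = gcd(2,8) + gcd(29,14) + gcd(47,1) + gcd(20,5) = 2+1+1+5 = 9.
By Pick's theorem I = A − B/2 + 1 = 459/2 − 9/2 + 1 = 226.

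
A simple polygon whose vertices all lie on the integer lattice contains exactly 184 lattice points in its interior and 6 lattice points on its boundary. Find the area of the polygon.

186

By Pick's theorem, A = I + B/2 − 1 = 184 + 6/2 − 1 = 186.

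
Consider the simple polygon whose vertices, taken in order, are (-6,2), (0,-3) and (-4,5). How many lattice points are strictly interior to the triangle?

12

The shoelace formula gives twice the area as |((-6)·(-3) − 0·2) + (0·5 − (-4)·(-3)) + ((-4)·2 − (-6)·5)| = 28, so the area is 14.
The number of boundary lattice points is Σ gcd(|Δx|,|Δy|) = gcd(6,5) + gcd(4,8) + gcd(2,3) = 1+4+1 = 6.
Pick's theorem gives I = A − B/2 + 1 = 14 − 6/2 + 1 = 12.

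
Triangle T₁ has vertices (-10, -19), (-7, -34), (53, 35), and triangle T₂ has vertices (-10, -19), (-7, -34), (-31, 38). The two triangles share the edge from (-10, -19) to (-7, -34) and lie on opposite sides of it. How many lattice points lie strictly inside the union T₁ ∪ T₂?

The union is the simple quadrilateral with vertices (-10, -19), (53, 35), (-7, -34), (-31, 38) in order.
Using the shoelace formula, 2A = |((-10)·35 − 53·(-19)) + (53·(-34) − (-7)·35) + ((-7)·38 − (-31)·(-34)) + ((-31)·(-19) − (-10)·38)| = 1251, so the area is 625.5.
The number of boundary lattice points is Σ gcd(|Δx|,|Δy|) = gcd(63,54) + gcd(60,69) + gcd(24,72) + gcd(21,57) = 9+3+24+3 = 39.
By Pick's theorem I = A − B/2 + 1 = 625.5 − 39/2 + 1 = 607.

607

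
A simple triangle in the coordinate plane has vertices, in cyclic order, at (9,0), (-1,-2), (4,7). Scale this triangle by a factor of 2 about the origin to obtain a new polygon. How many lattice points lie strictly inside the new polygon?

157

By the shoelace formula, twice the signed area is |[9·(-2) − (-1)·0] + [(-1)·7 − 4·(-2)] + [4·0 − 9·7]| = 80, so the area is 40.
Along each edge there are gcd(|Δx|,|Δy|)+1 lattice points, so counting each shared vertex once the boundary has gcd(10,2) + gcd(5,9) + gcd(5,7) = 2+1+1 = 4.
Scaling by 2 multiplies the area by 2² = 4 (so the new area is 160) and multiplies the boundary lattice-point count by 2, giving 8.
By Pick's theorem, the interior count of the dilated polygon is 160 − 8/2 + 1 = 157.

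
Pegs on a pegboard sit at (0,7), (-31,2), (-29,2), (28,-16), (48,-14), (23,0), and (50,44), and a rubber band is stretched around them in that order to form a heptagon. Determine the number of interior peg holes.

1336

Using the shoelace formula, 2A = |[0·2 − (-31)·7] + [(-31)·2 − (-29)·2] + [(-29)·(-16) − 28·2] + [28·(-14) − 48·(-16)] + [48·0 − 23·(-14)] + [23·44 − 50·0] + [50·7 − 0·44]| = 2681, so the area is 2681/2.
Summing gcd(|Δx|,|Δy|) over the edges gives the boundary count: gcd(31,5) + gcd(2,0) + gcd(57,18) + gcd(20,2) + gcd(25,14) + gcd(27,44) + gcd(50,37) = 1+2+3+2+1+1+1 = 11.
By Pick's theorem A = I + B/2 − 1, so I = 2681/2 − 11/2 + 1 = 1336.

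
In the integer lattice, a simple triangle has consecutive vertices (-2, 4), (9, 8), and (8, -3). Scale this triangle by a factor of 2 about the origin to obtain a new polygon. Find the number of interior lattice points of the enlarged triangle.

232

Using the shoelace formula, 2A = |((-2)·8 − 9·4) + (9·(-3) − 8·8) + (8·4 − (-2)·(-3))| = 117, so the area is 58.5.
The number of boundary lattice points is Σ gcd(|Δx|,|Δy|) = gcd(11,4) + gcd(1,11) + gcd(10,7) = 1+1+1 = 3.
Scaling by 2 multiplies the area by 2² = 4 (so the new area is 234) and multiplies the boundary lattice-point count by 2, giving 6.
By Pick's theorem, the interior count of the dilated polygon is 234 − 6/2 + 1 = 232.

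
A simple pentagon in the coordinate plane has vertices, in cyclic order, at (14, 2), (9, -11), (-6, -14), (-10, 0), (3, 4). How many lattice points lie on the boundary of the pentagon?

Along each edge there are gcd(|Δx|,|Δy|)+1 lattice points, so counting each shared vertex once the boundary has gcd(5,13) + gcd(15,3) + gcd(4,14) + gcd(13,4) + gcd(11,2) = 1+3+2+1+1 = 8.

8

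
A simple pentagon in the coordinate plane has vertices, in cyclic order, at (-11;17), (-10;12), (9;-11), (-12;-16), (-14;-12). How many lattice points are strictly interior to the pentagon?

341

The shoelace formula gives twice the area as |((-11)·12 − (-10)·17) + ((-10)·(-11) − 9·12) + (9·(-16) − (-12)·(-11)) + ((-12)·(-12) − (-14)·(-16)) + ((-14)·17 − (-11)·(-12))| = 686, so the area is 343.
The number of boundary lattice points is Σ gcd(|Δx|,|Δy|) = gcd(1,5) + gcd(19,23) + gcd(21,5) + gcd(2,4) + gcd(3,29) = 1+1+1+2+1 = 6.
Pick's theorem gives I = A − B/2 + 1 = 343 − 6/2 + 1 = 341.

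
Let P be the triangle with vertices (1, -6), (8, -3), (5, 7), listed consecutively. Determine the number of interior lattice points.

By the shoelace formula, twice the signed area is |[1·(-3) − 8·(-6)] + [8·7 − 5·(-3)] + [5·(-6) − 1·7]| = 79, so the area is 79/2.
Along each edge there are gcd(|Δx|,|Δy|)+1 lattice points, so counting each shared vertex once the boundary has gcd(7,3) + gcd(3,10) + gcd(4,13) = 1+1+1 = 3.
By Pick's theorem A = I + B/2 − 1, so I = 79/2 − 3/2 + 1 = 39.

39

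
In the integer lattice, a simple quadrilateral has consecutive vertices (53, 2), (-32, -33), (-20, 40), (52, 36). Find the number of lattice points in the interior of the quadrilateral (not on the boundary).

By the shoelace formula, twice the signed area is |[53·(-33) − (-32)·2] + [(-32)·40 − (-20)·(-33)] + [(-20)·36 − 52·40] + [52·2 − 53·36]| = 8229, so the area is 8229/2.
Summing gcd(|Δx|,|Δy|) over the edges gives the boundary count: gcd(85,35) + gcd(12,73) + gcd(72,4) + gcd(1,34) = 5+1+4+1 = 11.
Pick's theorem gives I = A − B/2 + 1 = 8229/2 − 11/2 + 1 = 4110.

4110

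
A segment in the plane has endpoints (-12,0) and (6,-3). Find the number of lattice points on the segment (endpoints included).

4

The number of lattice points on a segment between lattice points is gcd(|Δx|,|Δy|) + 1 = gcd(18,3) + 1 = 3 + 1 = 4.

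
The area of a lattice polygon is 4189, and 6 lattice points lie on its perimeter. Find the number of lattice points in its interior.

From Pick's theorem, I = A − B/2 + 1 = 4189 − 6/2 + 1 = 4187.

4187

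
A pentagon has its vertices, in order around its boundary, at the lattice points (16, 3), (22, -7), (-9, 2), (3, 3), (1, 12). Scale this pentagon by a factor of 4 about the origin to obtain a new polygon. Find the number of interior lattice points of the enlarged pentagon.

The shoelace formula gives twice the area as |[16·(-7) − 22·3] + [22·2 − (-9)·(-7)] + [(-9)·3 − 3·2] + [3·12 − 1·3] + [1·3 − 16·12]| = 386, so the area is 193.
The number of boundary lattice points is Σ gcd(|Δx|,|Δy|) = gcd(6,10) + gcd(31,9) + gcd(12,1) + gcd(2,9) + gcd(15,9) = 2+1+1+1+3 = 8.
Scaling by 4 multiplies the area by 4² = 16 (so the new area is 3088) and multiplies the boundary lattice-point count by 4, giving 32.
By Pick's theorem, the interior count of the dilated polygon is 3088 − 32/2 + 1 = 3073.

3073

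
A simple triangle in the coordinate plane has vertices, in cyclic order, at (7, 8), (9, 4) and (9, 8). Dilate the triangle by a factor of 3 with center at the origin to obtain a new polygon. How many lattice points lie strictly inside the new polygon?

The shoelace formula gives twice the area as |[7·4 − 9·8] + [9·8 − 9·4] + [9·8 − 7·8]| = 8, so the area is 4.
The number of boundary lattice points is Σ gcd(|Δx|,|Δy|) = gcd(2,4) + gcd(0,4) + gcd(2,0) = 2+4+2 = 8.
Scaling by 3 multiplies the area by 3² = 9 (so the new area is 36) and multiplies the boundary lattice-point count by 3, giving 24.
By Pick's theorem, the interior count of the dilated polygon is 36 − 24/2 + 1 = 25.

25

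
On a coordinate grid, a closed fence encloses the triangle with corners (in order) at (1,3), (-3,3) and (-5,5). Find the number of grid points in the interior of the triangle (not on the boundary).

By the shoelace formula, twice the signed area is |(1·3 − (-3)·3) + ((-3)·5 − (-5)·3) + ((-5)·3 − 1·5)| = 8, so the area is 4.
Summing gcd(|Δx|,|Δy|) over the edges gives the boundary count: gcd(4,0) + gcd(2,2) + gcd(6,2) = 4+2+2 = 8.
Pick's theorem gives I = A − B/2 + 1 = 4 − 8/2 + 1 = 1.

1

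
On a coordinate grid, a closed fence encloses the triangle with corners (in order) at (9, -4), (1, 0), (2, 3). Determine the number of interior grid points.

9

By the shoelace formula, twice the signed area is |[9·0 − 1·(-4)] + [1·3 − 2·0] + [2·(-4) − 9·3]| = 28, so the area is 14.
The number of boundary lattice points is Σ gcd(|Δx|,|Δy|) = gcd(8,4) + gcd(1,3) + gcd(7,7) = 4+1+7 = 12.
By Pick's theorem A = I + B/2 − 1, so I = 14 − 12/2 + 1 = 9.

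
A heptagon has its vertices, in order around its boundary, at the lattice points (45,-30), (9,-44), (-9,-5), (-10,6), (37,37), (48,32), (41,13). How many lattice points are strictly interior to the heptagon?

2967

The shoelace formula gives twice the area as |(45·(-44) − 9·(-30)) + (9·(-5) − (-9)·(-44)) + ((-9)·6 − (-10)·(-5)) + ((-10)·37 − 37·6) + (37·32 − 48·37) + (48·13 − 41·32) + (41·(-30) − 45·13)| = 5942, so the area is 2971.
Along each edge there are gcd(|Δx|,|Δy|)+1 lattice points, so counting each shared vertex once the boundary has gcd(36,14) + gcd(18,39) + gcd(1,11) + gcd(47,31) + gcd(11,5) + gcd(7,19) + gcd(4,43) = 2+3+1+1+1+1+1 = 10.
By Pick's theorem A = I + B/2 − 1, so I = 2971 − 10/2 + 1 = 2967.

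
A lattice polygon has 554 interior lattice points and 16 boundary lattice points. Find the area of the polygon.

561

Pick's theorem states A = I + B/2 − 1, so A = 554 + 16/2 − 1 = 561.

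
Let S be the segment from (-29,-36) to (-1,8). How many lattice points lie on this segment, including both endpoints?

The number of lattice points on a segment between lattice points is gcd(|Δx|,|Δy|) + 1 = gcd(28,44) + 1 = 4 + 1 = 5.

5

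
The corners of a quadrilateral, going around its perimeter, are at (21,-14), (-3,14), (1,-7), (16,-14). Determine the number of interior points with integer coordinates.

The shoelace formula gives twice the area as |(21·14 − (-3)·(-14)) + ((-3)·(-7) − 1·14) + (1·(-14) − 16·(-7)) + (16·(-14) − 21·(-14))| = 427, so the area is 213.5.
The number of boundary lattice points is Σ gcd(|Δx|,|Δy|) = gcd(24,28) + gcd(4,21) + gcd(15,7) + gcd(5,0) = 4+1+1+5 = 11.
By Pick's theorem A = I + B/2 − 1, so I = 213.5 − 11/2 + 1 = 209.

209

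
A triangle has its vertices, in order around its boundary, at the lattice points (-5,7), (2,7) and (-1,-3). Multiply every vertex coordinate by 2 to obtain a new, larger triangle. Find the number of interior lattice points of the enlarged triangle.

131

The shoelace formula gives twice the area as |[(-5)·7 − 2·7] + [2·(-3) − (-1)·7] + [(-1)·7 − (-5)·(-3)]| = 70, so the area is 35.
Along each edge there are gcd(|Δx|,|Δy|)+1 lattice points, so counting each shared vertex once the boundary has gcd(7,0) + gcd(3,10) + gcd(4,10) = 7+1+2 = 10.
Scaling by 2 multiplies the area by 2² = 4 (so the new area is 140) and multiplies the boundary lattice-point count by 2, giving 20.
By Pick's theorem, the interior count of the dilated polygon is 140 − 20/2 + 1 = 131.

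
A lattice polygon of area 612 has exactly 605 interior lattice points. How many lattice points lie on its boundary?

Pick's theorem gives A = I + B/2 − 1, so B = 2(A − I + 1) = 2(612 − 605 + 1) = 16.

16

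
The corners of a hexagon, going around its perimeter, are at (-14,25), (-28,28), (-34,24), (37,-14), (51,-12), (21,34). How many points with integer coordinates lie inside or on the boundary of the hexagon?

1722

By the shoelace formula, twice the signed area is |[(-14)·28 − (-28)·25] + [(-28)·24 − (-34)·28] + [(-34)·(-14) − 37·24] + [37·(-12) − 51·(-14)] + [51·34 − 21·(-12)] + [21·25 − (-14)·34]| = 3433, so the area is 3433/2.
Summing gcd(|Δx|,|Δy|) over the edges gives the boundary count: gcd(14,3) + gcd(6,4) + gcd(71,38) + gcd(14,2) + gcd(30,46) + gcd(35,9) = 1+2+1+2+2+1 = 9.
Pick's theorem gives I = A − B/2 + 1 = 3433/2 − 9/2 + 1 = 1713, so the closed region contains I + B = 1713 + 9 = 1722 lattice points.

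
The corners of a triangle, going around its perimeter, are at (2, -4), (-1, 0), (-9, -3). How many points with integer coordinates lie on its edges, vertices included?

3

Along each edge there are gcd(|Δx|,|Δy|)+1 lattice points, so counting each shared vertex once the boundary has gcd(3,4) + gcd(8,3) + gcd(11,1) = 1+1+1 = 3.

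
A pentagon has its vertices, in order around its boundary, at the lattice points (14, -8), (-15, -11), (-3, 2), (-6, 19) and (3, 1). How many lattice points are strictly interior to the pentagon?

The shoelace formula gives twice the area as |[14·(-11) − (-15)·(-8)] + [(-15)·2 − (-3)·(-11)] + [(-3)·19 − (-6)·2] + [(-6)·1 − 3·19] + [3·(-8) − 14·1]| = 483, so the area is 483/2.
Summing gcd(|Δx|,|Δy|) over the edges gives the boundary count: gcd(29,3) + gcd(12,13) + gcd(3,17) + gcd(9,18) + gcd(11,9) = 1+1+1+9+1 = 13.
By Pick's theorem A = I + B/2 − 1, so I = 483/2 − 13/2 + 1 = 236.

236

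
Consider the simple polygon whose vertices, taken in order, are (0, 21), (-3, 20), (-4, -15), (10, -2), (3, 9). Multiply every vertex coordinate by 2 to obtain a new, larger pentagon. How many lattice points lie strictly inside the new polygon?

The shoelace formula gives twice the area as |[0·20 − (-3)·21] + [(-3)·(-15) − (-4)·20] + [(-4)·(-2) − 10·(-15)] + [10·9 − 3·(-2)] + [3·21 − 0·9]| = 505, so the area is 252.5.
The number of boundary lattice points is Σ gcd(|Δx|,|Δy|) = gcd(3,1) + gcd(1,35) + gcd(14,13) + gcd(7,11) + gcd(3,12) = 1+1+1+1+3 = 7.
Scaling by 2 multiplies the area by 2² = 4 (so the new area is 1010) and multiplies the boundary lattice-point count by 2, giving 14.
By Pick's theorem, the interior count of the dilated polygon is 1010 − 14/2 + 1 = 1004.

1004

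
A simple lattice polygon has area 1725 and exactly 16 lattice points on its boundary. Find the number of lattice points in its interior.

1718

Pick's theorem A = I + B/2 − 1 rearranges to I = A − B/2 + 1 = 1725 − 16/2 + 1 = 1718.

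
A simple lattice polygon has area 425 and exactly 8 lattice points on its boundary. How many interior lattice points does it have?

422

Pick's theorem A = I + B/2 − 1 rearranges to I = A − B/2 + 1 = 425 − 8/2 + 1 = 422.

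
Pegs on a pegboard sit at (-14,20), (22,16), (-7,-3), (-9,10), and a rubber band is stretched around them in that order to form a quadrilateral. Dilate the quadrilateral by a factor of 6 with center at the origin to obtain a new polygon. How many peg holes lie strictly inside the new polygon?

The shoelace formula gives twice the area as |[(-14)·16 − 22·20] + [22·(-3) − (-7)·16] + [(-7)·10 − (-9)·(-3)] + [(-9)·20 − (-14)·10]| = 755, so the area is 377.5.
Summing gcd(|Δx|,|Δy|) over the edges gives the boundary count: gcd(36,4) + gcd(29,19) + gcd(2,13) + gcd(5,10) = 4+1+1+5 = 11.
Scaling by 6 multiplies the area by 6² = 36 (so the new area is 13590) and multiplies the boundary lattice-point count by 6, giving 66.
By Pick's theorem, the interior count of the dilated polygon is 13590 − 66/2 + 1 = 13558.

13558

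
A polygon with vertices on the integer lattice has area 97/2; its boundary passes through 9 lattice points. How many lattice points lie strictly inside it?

Pick's theorem A = I + B/2 − 1 rearranges to I = A − B/2 + 1 = 97/2 − 9/2 + 1 = 45.

45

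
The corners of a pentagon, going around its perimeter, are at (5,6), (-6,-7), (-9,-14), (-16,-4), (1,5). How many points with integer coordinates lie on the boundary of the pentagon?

5

Summing gcd(|Δx|,|Δy|) over the edges gives the boundary count: gcd(11,13) + gcd(3,7) + gcd(7,10) + gcd(17,9) + gcd(4,1) = 1+1+1+1+1 = 5.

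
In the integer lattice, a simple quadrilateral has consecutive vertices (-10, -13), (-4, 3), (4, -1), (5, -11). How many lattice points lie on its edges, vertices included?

Along each edge there are gcd(|Δx|,|Δy|)+1 lattice points, so counting each shared vertex once the boundary has gcd(6,16) + gcd(8,4) + gcd(1,10) + gcd(15,2) = 2+4+1+1 = 8.

8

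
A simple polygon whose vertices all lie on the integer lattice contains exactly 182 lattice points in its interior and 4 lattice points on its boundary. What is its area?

183

By Pick's theorem, A = I + B/2 − 1 = 182 + 4/2 − 1 = 183.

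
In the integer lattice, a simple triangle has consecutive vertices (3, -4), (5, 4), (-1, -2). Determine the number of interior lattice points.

14

By the shoelace formula, twice the signed area is |(3·4 − 5·(-4)) + (5·(-2) − (-1)·4) + ((-1)·(-4) − 3·(-2))| = 36, so the area is 18.
Summing gcd(|Δx|,|Δy|) over the edges gives the boundary count: gcd(2,8) + gcd(6,6) + gcd(4,2) = 2+6+2 = 10.
Pick's theorem gives I = A − B/2 + 1 = 18 − 10/2 + 1 = 14.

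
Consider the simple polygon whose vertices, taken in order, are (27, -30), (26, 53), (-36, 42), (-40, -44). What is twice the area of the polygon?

10863

The shoelace formula gives twice the area as |[27·53 − 26·(-30)] + [26·42 − (-36)·53] + [(-36)·(-44) − (-40)·42] + [(-40)·(-30) − 27·(-44)]| = 10863, so the area is 5431.5.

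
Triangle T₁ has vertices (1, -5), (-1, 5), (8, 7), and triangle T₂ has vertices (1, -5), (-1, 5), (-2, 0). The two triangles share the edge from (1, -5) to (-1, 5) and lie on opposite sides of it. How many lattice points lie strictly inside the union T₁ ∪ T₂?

The union is the simple quadrilateral with vertices (1, -5), (8, 7), (-1, 5), (-2, 0) in order.
By the shoelace formula, twice the signed area is |(1·7 − 8·(-5)) + (8·5 − (-1)·7) + ((-1)·0 − (-2)·5) + ((-2)·(-5) − 1·0)| = 114, so the area is 57.
Along each edge there are gcd(|Δx|,|Δy|)+1 lattice points, so counting each shared vertex once the boundary has gcd(7,12) + gcd(9,2) + gcd(1,5) + gcd(3,5) = 1+1+1+1 = 4.
By Pick's theorem I = A − B/2 + 1 = 57 − 4/2 + 1 = 56.

56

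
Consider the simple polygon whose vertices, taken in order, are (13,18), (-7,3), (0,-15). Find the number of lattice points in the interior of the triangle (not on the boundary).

230

The shoelace formula gives twice the area as |[13·3 − (-7)·18] + [(-7)·(-15) − 0·3] + [0·18 − 13·(-15)]| = 465, so the area is 465/2.
The number of boundary lattice points is Σ gcd(|Δx|,|Δy|) = gcd(20,15) + gcd(7,18) + gcd(13,33) = 5+1+1 = 7.
By Pick's theorem A = I + B/2 − 1, so I = 465/2 − 7/2 + 1 = 230.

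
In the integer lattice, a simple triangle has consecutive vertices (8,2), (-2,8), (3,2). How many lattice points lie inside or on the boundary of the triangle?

The shoelace formula gives twice the area as |(8·8 − (-2)·2) + ((-2)·2 − 3·8) + (3·2 − 8·2)| = 30, so the area is 15.
Along each edge there are gcd(|Δx|,|Δy|)+1 lattice points, so counting each shared vertex once the boundary has gcd(10,6) + gcd(5,6) + gcd(5,0) = 2+1+5 = 8.
Pick's theorem gives I = A − B/2 + 1 = 15 − 8/2 + 1 = 12, so the closed region contains I + B = 12 + 8 = 20 lattice points.

20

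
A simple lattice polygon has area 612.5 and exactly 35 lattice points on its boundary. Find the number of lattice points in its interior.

596

From Pick's theorem, I = A − B/2 + 1 = 612.5 − 35/2 + 1 = 596.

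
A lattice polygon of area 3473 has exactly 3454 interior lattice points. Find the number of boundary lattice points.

40

Pick's theorem gives A = I + B/2 − 1, so B = 2(A − I + 1) = 2(3473 − 3454 + 1) = 40.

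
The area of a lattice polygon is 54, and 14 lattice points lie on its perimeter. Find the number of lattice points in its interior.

48

From Pick's theorem, I = A − B/2 + 1 = 54 − 14/2 + 1 = 48.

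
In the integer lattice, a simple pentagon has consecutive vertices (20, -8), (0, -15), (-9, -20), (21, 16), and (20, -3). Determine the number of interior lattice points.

315

By the shoelace formula, twice the signed area is |[20·(-15) − 0·(-8)] + [0·(-20) − (-9)·(-15)] + [(-9)·16 − 21·(-20)] + [21·(-3) − 20·16] + [20·(-8) − 20·(-3)]| = 642, so the area is 321.
The number of boundary lattice points is Σ gcd(|Δx|,|Δy|) = gcd(20,7) + gcd(9,5) + gcd(30,36) + gcd(1,19) + gcd(0,5) = 1+1+6+1+5 = 14.
By Pick's theorem A = I + B/2 − 1, so I = 321 − 14/2 + 1 = 315.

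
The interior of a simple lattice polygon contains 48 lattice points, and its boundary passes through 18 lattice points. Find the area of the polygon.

Pick's theorem states A = I + B/2 − 1, so A = 48 + 18/2 − 1 = 56.

56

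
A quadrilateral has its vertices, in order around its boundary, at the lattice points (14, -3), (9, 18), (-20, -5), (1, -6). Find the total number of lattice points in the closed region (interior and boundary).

Using the shoelace formula, 2A = |[14·18 − 9·(-3)] + [9·(-5) − (-20)·18] + [(-20)·(-6) − 1·(-5)] + [1·(-3) − 14·(-6)]| = 800, so the area is 400.
Summing gcd(|Δx|,|Δy|) over the edges gives the boundary count: gcd(5,21) + gcd(29,23) + gcd(21,1) + gcd(13,3) = 1+1+1+1 = 4.
Pick's theorem gives I = A − B/2 + 1 = 400 − 4/2 + 1 = 399, so the closed region contains I + B = 399 + 4 = 403 lattice points.

403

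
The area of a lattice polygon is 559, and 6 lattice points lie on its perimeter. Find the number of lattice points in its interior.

557

Pick's theorem A = I + B/2 − 1 rearranges to I = A − B/2 + 1 = 559 − 6/2 + 1 = 557.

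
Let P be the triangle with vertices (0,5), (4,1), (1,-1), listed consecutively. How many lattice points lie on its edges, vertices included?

6

Along each edge there are gcd(|Δx|,|Δy|)+1 lattice points, so counting each shared vertex once the boundary has gcd(4,4) + gcd(3,2) + gcd(1,6) = 4+1+1 = 6.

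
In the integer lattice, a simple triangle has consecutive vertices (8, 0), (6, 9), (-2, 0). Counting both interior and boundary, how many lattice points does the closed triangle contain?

The shoelace formula gives twice the area as |[8·9 − 6·0] + [6·0 − (-2)·9] + [(-2)·0 − 8·0]| = 90, so the area is 45.
Along each edge there are gcd(|Δx|,|Δy|)+1 lattice points, so counting each shared vertex once the boundary has gcd(2,9) + gcd(8,9) + gcd(10,0) = 1+1+10 = 12.
Pick's theorem gives I = A − B/2 + 1 = 45 − 12/2 + 1 = 40, so the closed region contains I + B = 40 + 12 = 52 lattice points.

52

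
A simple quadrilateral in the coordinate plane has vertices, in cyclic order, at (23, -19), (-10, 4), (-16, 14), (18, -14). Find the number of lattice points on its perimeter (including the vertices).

10

Summing gcd(|Δx|,|Δy|) over the edges gives the boundary count: gcd(33,23) + gcd(6,10) + gcd(34,28) + gcd(5,5) = 1+2+2+5 = 10.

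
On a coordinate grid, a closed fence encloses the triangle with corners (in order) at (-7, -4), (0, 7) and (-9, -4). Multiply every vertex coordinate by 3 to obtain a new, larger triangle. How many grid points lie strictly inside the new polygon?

The shoelace formula gives twice the area as |[(-7)·7 − 0·(-4)] + [0·(-4) − (-9)·7] + [(-9)·(-4) − (-7)·(-4)]| = 22, so the area is 11.
Summing gcd(|Δx|,|Δy|) over the edges gives the boundary count: gcd(7,11) + gcd(9,11) + gcd(2,0) = 1+1+2 = 4.
Scaling by 3 multiplies the area by 3² = 9 (so the new area is 99) and multiplies the boundary lattice-point count by 3, giving 12.
By Pick's theorem, the interior count of the dilated polygon is 99 − 12/2 + 1 = 94.

94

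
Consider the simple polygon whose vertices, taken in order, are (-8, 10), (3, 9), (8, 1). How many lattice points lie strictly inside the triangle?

By the shoelace formula, twice the signed area is |[(-8)·9 − 3·10] + [3·1 − 8·9] + [8·10 − (-8)·1]| = 83, so the area is 41.5.
The number of boundary lattice points is Σ gcd(|Δx|,|Δy|) = gcd(11,1) + gcd(5,8) + gcd(16,9) = 1+1+1 = 3.
By Pick's theorem A = I + B/2 − 1, so I = 41.5 − 3/2 + 1 = 41.

41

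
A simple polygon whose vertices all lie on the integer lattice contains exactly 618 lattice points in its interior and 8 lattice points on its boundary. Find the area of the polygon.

621

By Pick's theorem, A = I + B/2 − 1 = 618 + 8/2 − 1 = 621.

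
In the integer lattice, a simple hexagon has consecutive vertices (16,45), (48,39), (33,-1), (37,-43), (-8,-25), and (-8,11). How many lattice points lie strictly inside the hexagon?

3146

By the shoelace formula, twice the signed area is |[16·39 − 48·45] + [48·(-1) − 33·39] + [33·(-43) − 37·(-1)] + [37·(-25) − (-8)·(-43)] + [(-8)·11 − (-8)·(-25)] + [(-8)·45 − 16·11]| = 6346, so the area is 3173.
Along each edge there are gcd(|Δx|,|Δy|)+1 lattice points, so counting each shared vertex once the boundary has gcd(32,6) + gcd(15,40) + gcd(4,42) + gcd(45,18) + gcd(0,36) + gcd(24,34) = 2+5+2+9+36+2 = 56.
By Pick's theorem A = I + B/2 − 1, so I = 3173 − 56/2 + 1 = 3146.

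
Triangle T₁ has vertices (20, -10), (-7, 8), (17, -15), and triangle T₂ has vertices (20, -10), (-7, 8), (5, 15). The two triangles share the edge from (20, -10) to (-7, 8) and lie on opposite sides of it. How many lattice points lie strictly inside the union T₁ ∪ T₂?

294

The union is the simple quadrilateral with vertices (20, -10), (17, -15), (-7, 8), (5, 15) in order.
The shoelace formula gives twice the area as |(20·(-15) − 17·(-10)) + (17·8 − (-7)·(-15)) + ((-7)·15 − 5·8) + (5·(-10) − 20·15)| = 594, so the area is 297.
Summing gcd(|Δx|,|Δy|) over the edges gives the boundary count: gcd(3,5) + gcd(24,23) + gcd(12,7) + gcd(15,25) = 1+1+1+5 = 8.
By Pick's theorem I = A − B/2 + 1 = 297 − 8/2 + 1 = 294.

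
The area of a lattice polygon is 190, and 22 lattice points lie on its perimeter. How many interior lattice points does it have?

180

Pick's theorem A = I + B/2 − 1 rearranges to I = A − B/2 + 1 = 190 − 22/2 + 1 = 180.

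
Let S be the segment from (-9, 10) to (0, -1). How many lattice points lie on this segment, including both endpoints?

2

The number of lattice points on a segment between lattice points is gcd(|Δx|,|Δy|) + 1 = gcd(9,11) + 1 = 1 + 1 = 2.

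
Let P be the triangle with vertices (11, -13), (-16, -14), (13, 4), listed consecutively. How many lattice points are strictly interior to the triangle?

228

The shoelace formula gives twice the area as |[11·(-14) − (-16)·(-13)] + [(-16)·4 − 13·(-14)] + [13·(-13) − 11·4]| = 457, so the area is 228.5.
Summing gcd(|Δx|,|Δy|) over the edges gives the boundary count: gcd(27,1) + gcd(29,18) + gcd(2,17) = 1+1+1 = 3.
By Pick's theorem A = I + B/2 − 1, so I = 228.5 − 3/2 + 1 = 228.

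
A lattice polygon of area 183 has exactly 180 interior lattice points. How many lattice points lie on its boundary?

8

Pick's theorem gives A = I + B/2 − 1, so B = 2(A − I + 1) = 2(183 − 180 + 1) = 8.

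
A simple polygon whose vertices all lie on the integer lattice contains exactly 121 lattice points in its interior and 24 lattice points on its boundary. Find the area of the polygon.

Pick's theorem states A = I + B/2 − 1, so A = 121 + 24/2 − 1 = 132.

132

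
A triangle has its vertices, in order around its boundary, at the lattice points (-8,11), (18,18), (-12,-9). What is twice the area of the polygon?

By the shoelace formula, twice the signed area is |[(-8)·18 − 18·11] + [18·(-9) − (-12)·18] + [(-12)·11 − (-8)·(-9)]| = 492, so the area is 246.

492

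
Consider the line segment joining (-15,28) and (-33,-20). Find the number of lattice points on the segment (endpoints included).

The number of lattice points on a segment between lattice points is gcd(|Δx|,|Δy|) + 1 = gcd(18,48) + 1 = 6 + 1 = 7.

7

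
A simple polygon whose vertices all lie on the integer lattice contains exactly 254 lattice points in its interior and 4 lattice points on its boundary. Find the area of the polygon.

By Pick's theorem, A = I + B/2 − 1 = 254 + 4/2 − 1 = 255.

255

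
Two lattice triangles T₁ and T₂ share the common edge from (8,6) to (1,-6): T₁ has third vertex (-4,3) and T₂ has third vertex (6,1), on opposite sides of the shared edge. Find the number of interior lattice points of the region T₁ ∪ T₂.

The union is the simple quadrilateral with vertices (8,6), (-4,3), (1,-6), (6,1) in order.
Using the shoelace formula, 2A = |[8·3 − (-4)·6] + [(-4)·(-6) − 1·3] + [1·1 − 6·(-6)] + [6·6 − 8·1]| = 134, so the area is 67.
Along each edge there are gcd(|Δx|,|Δy|)+1 lattice points, so counting each shared vertex once the boundary has gcd(12,3) + gcd(5,9) + gcd(5,7) + gcd(2,5) = 3+1+1+1 = 6.
By Pick's theorem I = A − B/2 + 1 = 67 − 6/2 + 1 = 65.

65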